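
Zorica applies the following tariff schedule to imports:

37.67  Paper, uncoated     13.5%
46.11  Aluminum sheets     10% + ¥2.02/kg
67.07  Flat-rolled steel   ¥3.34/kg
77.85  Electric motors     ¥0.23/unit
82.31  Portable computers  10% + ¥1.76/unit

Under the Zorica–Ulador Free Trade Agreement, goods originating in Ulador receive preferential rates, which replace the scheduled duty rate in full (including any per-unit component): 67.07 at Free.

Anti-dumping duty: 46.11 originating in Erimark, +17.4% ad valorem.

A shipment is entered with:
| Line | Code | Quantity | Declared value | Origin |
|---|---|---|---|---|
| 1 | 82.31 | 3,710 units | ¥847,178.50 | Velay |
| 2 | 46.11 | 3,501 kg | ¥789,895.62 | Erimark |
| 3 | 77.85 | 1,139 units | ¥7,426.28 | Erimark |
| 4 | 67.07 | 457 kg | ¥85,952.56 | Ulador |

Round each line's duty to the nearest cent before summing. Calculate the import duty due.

¥315,012.84

Line 1 (82.31, Velay, 3,710 units, ¥847,178.50):
Base rate for 82.31 is 10% + ¥1.76/unit.
Duty = ¥847,178.50 × 10% + 3,710 × ¥1.76 = ¥91,247.45.
Line 2 (46.11, Erimark, 3,501 kg, ¥789,895.62):
Base rate for 46.11 is 10% + ¥2.02/kg.
Additional duty on 46.11 from Erimark: +17.4%. Applied ad valorem rate: 10% + 17.4% = 27.4%.
Duty = ¥789,895.62 × 27.4% + 3,501 × ¥2.02 = ¥223,503.42.
Line 3 (77.85, Erimark, 1,139 units, ¥7,426.28):
Base rate for 77.85 is ¥0.23/unit.
Duty = 1,139 × ¥0.23 = ¥261.97.
Line 4 (67.07, Ulador, 457 kg, ¥85,952.56):
Base rate for 67.07 is ¥3.34/kg.
Origin Ulador qualifies under the Zorica–Ulador agreement and 67.07 is covered: preferential rate Free applies instead.
Duty = ¥85,952.56 × 0% = ¥0.00.
Total = ¥91,247.45 + ¥223,503.42 + ¥261.97 + ¥0.00 = ¥315,012.84.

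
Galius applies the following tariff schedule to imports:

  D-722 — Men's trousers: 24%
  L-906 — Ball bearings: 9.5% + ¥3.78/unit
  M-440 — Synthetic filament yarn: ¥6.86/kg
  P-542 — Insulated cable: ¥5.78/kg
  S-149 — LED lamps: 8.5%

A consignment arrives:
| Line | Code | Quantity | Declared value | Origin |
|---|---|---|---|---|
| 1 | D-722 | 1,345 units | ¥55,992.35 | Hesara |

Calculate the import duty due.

¥13,438.16

Line 1 (D-722, Hesara, 1,345 units, ¥55,992.35):
Base rate for D-722 is 24%.
Duty = ¥55,992.35 × 24% = ¥13,438.16.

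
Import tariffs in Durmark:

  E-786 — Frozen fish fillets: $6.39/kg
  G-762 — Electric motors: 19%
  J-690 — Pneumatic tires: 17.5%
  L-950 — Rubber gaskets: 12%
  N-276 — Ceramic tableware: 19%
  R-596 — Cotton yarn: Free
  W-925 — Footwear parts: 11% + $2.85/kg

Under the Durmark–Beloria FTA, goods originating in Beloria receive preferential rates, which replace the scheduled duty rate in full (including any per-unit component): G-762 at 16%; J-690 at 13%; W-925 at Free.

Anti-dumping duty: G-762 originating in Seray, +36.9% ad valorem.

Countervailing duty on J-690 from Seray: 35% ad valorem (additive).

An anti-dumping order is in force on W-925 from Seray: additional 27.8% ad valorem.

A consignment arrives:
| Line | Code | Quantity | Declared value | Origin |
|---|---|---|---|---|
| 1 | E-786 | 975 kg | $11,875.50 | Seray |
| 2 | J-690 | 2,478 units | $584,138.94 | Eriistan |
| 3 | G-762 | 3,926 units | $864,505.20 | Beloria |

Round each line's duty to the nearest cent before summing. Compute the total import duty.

Line 1 (E-786, Seray, 975 kg, $11,875.50):
Base rate for E-786 is $6.39/kg.
Duty = 975 × $6.39 = $6,230.25.
Line 2 (J-690, Eriistan, 2,478 units, $584,138.94):
Base rate for J-690 is 17.5%.
J-690 has an FTA preferential rate, but origin Eriistan is not Beloria; base rate stands.
The additional-duty order on J-690 targets Seray, not Eriistan; it does not apply.
Duty = $584,138.94 × 17.5% = $102,224.31.
Line 3 (G-762, Beloria, 3,926 units, $864,505.20):
Base rate for G-762 is 19%.
Origin Beloria qualifies under the Durmark–Beloria agreement and G-762 is covered: preferential rate 16% applies instead.
The additional-duty order on G-762 targets Seray, not Beloria; it does not apply.
Duty = $864,505.20 × 16% = $138,320.83.
Total = $6,230.25 + $102,224.31 + $138,320.83 = $246,775.39.

$246,775.39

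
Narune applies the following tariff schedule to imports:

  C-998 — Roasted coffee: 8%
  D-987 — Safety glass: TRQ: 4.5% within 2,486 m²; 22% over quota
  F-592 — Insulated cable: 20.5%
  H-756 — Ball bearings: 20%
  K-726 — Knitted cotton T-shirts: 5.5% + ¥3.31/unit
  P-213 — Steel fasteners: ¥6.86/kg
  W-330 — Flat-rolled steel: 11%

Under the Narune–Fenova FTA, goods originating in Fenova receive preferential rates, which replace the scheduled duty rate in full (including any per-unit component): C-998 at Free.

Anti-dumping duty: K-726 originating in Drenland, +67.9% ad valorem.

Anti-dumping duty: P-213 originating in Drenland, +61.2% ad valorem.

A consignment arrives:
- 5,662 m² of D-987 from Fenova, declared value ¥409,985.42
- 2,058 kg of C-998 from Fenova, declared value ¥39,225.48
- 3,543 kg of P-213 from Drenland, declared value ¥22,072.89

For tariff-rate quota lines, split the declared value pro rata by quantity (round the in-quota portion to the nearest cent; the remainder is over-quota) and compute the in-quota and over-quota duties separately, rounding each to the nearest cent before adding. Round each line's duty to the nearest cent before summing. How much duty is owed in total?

Line 1 (D-987, Fenova, 5,662 m², ¥409,985.42):
Code D-987 is under a tariff-rate quota (threshold 2,486 m²). In-quota: 2,486 m² at 4.5%; over-quota: 3,176 m² at 22%.
Pro-rata value split: in-quota = ¥409,985.42 × 2,486/5,662 = ¥180,011.26; over-quota = ¥409,985.42 − ¥180,011.26 = ¥229,974.16.
In-quota duty = ¥180,011.26 × 4.5% = ¥8,100.51. Over-quota duty = ¥229,974.16 × 22% = ¥50,594.32.
Line duty = ¥8,100.51 + ¥50,594.32 = ¥58,694.83.
Line 2 (C-998, Fenova, 2,058 kg, ¥39,225.48):
Base rate for C-998 is 8%.
Origin Fenova qualifies under the Narune–Fenova agreement and C-998 is covered: preferential rate Free applies instead.
Duty = ¥39,225.48 × 0% = ¥0.00.
Line 3 (P-213, Drenland, 3,543 kg, ¥22,072.89):
Base rate for P-213 is ¥6.86/kg.
Additional duty on P-213 from Drenland: +61.2% ad valorem. Applied ad valorem rate = 61.2%.
Duty = ¥22,072.89 × 61.2% + 3,543 × ¥6.86 = ¥37,813.59.
Total = ¥58,694.83 + ¥0.00 + ¥37,813.59 = ¥96,508.42.

¥96,508.42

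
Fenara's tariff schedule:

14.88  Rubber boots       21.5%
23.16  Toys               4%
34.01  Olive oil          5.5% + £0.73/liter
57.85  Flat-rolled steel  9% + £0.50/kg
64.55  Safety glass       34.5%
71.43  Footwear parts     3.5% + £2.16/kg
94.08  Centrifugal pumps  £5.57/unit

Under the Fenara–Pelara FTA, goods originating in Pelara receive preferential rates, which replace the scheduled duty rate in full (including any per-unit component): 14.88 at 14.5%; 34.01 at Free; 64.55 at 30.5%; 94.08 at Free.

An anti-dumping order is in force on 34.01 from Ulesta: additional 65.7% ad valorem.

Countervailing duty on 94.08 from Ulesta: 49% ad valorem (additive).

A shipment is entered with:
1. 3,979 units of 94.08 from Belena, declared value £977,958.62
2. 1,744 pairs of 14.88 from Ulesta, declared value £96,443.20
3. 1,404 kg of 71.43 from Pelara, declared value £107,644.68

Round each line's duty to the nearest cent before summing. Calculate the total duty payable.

Line 1 (94.08, Belena, 3,979 units, £977,958.62):
Base rate for 94.08 is £5.57/unit.
94.08 has an FTA preferential rate, but origin Belena is not Pelara; base rate stands.
The additional-duty order on 94.08 targets Ulesta, not Belena; it does not apply.
Duty = 3,979 × £5.57 = £22,163.03.
Line 2 (14.88, Ulesta, 1,744 pairs, £96,443.20):
Base rate for 14.88 is 21.5%.
14.88 has an FTA preferential rate, but origin Ulesta is not Pelara; base rate stands.
Duty = £96,443.20 × 21.5% = £20,735.29.
Line 3 (71.43, Pelara, 1,404 kg, £107,644.68):
Base rate for 71.43 is 3.5% + £2.16/kg.
Origin Pelara is the FTA partner but 71.43 is not on the preference list; base rate stands.
Duty = £107,644.68 × 3.5% + 1,404 × £2.16 = £6,800.20.
Total = £22,163.03 + £20,735.29 + £6,800.20 = £49,698.52.

£49,698.52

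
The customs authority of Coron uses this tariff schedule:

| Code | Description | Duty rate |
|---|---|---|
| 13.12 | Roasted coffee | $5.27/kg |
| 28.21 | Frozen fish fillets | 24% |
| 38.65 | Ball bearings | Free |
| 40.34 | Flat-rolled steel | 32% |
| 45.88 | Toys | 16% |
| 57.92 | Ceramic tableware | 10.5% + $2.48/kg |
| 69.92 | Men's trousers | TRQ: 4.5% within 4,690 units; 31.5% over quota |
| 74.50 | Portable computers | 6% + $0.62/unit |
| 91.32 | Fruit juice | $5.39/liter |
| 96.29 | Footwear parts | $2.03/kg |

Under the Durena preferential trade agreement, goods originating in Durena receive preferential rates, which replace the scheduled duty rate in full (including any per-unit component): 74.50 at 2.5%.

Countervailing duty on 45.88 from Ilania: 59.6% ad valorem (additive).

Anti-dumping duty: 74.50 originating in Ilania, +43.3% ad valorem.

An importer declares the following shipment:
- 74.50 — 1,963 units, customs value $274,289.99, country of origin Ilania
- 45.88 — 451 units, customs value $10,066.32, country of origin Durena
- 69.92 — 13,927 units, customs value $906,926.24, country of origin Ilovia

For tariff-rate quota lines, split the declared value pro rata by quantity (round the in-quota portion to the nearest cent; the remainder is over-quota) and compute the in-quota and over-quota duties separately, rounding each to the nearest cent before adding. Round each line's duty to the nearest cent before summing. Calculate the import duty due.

Line 1 (74.50, Ilania, 1,963 units, $274,289.99):
Base rate for 74.50 is 6% + $0.62/unit.
74.50 has an FTA preferential rate, but origin Ilania is not Durena; base rate stands.
Additional duty on 74.50 from Ilania: +43.3%. Applied ad valorem rate: 6% + 43.3% = 49.3%.
Duty = $274,289.99 × 49.3% + 1,963 × $0.62 = $136,442.03.
Line 2 (45.88, Durena, 451 units, $10,066.32):
Base rate for 45.88 is 16%.
Origin Durena is the FTA partner but 45.88 is not on the preference list; base rate stands.
The additional-duty order on 45.88 targets Ilania, not Durena; it does not apply.
Duty = $10,066.32 × 16% = $1,610.61.
Line 3 (69.92, Ilovia, 13,927 units, $906,926.24):
Code 69.92 is under a tariff-rate quota (threshold 4,690 units). In-quota: 4,690 units at 4.5%; over-quota: 9,237 units at 31.5%.
Pro-rata value split: in-quota = $906,926.24 × 4,690/13,927 = $305,412.80; over-quota = $906,926.24 − $305,412.80 = $601,513.44.
In-quota duty = $305,412.80 × 4.5% = $13,743.58. Over-quota duty = $601,513.44 × 31.5% = $189,476.73.
Line duty = $13,743.58 + $189,476.73 = $203,220.31.
Total = $136,442.03 + $1,610.61 + $203,220.31 = $341,272.95.

$341,272.95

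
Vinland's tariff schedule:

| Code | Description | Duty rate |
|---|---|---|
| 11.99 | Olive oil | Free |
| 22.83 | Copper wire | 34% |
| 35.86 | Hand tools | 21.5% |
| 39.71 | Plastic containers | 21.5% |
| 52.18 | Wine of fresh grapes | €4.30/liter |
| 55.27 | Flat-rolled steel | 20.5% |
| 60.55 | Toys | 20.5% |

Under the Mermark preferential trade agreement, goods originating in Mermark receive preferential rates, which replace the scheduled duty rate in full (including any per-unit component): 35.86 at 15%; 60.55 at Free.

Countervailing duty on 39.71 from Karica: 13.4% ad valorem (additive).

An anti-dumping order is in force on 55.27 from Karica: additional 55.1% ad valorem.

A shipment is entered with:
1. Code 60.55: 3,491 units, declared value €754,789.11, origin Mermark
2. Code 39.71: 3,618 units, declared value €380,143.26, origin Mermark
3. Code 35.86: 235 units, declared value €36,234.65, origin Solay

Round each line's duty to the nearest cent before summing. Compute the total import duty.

€89,521.25

Line 1 (60.55, Mermark, 3,491 units, €754,789.11):
Base rate for 60.55 is 20.5%.
Origin Mermark qualifies under the Vinland–Mermark agreement and 60.55 is covered: preferential rate Free applies instead.
Duty = €754,789.11 × 0% = €0.00.
Line 2 (39.71, Mermark, 3,618 units, €380,143.26):
Base rate for 39.71 is 21.5%.
Origin Mermark is the FTA partner but 39.71 is not on the preference list; base rate stands.
The additional-duty order on 39.71 targets Karica, not Mermark; it does not apply.
Duty = €380,143.26 × 21.5% = €81,730.80.
Line 3 (35.86, Solay, 235 units, €36,234.65):
Base rate for 35.86 is 21.5%.
35.86 has an FTA preferential rate, but origin Solay is not Mermark; base rate stands.
Duty = €36,234.65 × 21.5% = €7,790.45.
Total = €0.00 + €81,730.80 + €7,790.45 = €89,521.25.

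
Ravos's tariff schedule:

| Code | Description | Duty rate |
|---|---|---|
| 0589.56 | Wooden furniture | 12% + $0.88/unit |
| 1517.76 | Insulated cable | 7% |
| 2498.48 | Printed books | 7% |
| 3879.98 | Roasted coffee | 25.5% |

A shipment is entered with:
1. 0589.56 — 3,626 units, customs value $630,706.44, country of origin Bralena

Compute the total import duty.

$78,875.65

Line 1 (0589.56, Bralena, 3,626 units, $630,706.44):
Base rate for 0589.56 is 12% + $0.88/unit.
Duty = $630,706.44 × 12% + 3,626 × $0.88 = $78,875.65.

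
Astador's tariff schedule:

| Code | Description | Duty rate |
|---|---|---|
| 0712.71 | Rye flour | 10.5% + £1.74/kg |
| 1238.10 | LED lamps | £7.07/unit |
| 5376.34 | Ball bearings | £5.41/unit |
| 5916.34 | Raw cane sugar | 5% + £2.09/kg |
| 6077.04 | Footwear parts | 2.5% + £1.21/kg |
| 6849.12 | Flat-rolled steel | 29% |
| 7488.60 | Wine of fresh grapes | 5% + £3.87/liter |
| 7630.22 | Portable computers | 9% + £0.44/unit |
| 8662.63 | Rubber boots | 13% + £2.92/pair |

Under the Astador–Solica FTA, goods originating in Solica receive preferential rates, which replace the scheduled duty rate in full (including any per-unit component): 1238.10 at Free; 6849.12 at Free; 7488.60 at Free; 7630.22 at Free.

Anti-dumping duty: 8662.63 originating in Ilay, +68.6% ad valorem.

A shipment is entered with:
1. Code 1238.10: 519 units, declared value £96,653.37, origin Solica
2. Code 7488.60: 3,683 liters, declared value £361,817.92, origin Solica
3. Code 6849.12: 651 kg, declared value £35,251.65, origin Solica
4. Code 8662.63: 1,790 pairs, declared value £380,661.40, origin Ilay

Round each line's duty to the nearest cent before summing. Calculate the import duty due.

Line 1 (1238.10, Solica, 519 units, £96,653.37):
Base rate for 1238.10 is £7.07/unit.
Origin Solica qualifies under the Astador–Solica agreement and 1238.10 is covered: preferential rate Free applies instead.
Duty = £96,653.37 × 0% = £0.00.
Line 2 (7488.60, Solica, 3,683 liters, £361,817.92):
Base rate for 7488.60 is 5% + £3.87/liter.
Origin Solica qualifies under the Astador–Solica agreement and 7488.60 is covered: preferential rate Free applies instead.
Duty = £361,817.92 × 0% = £0.00.
Line 3 (6849.12, Solica, 651 kg, £35,251.65):
Base rate for 6849.12 is 29%.
Origin Solica qualifies under the Astador–Solica agreement and 6849.12 is covered: preferential rate Free applies instead.
Duty = £35,251.65 × 0% = £0.00.
Line 4 (8662.63, Ilay, 1,790 pairs, £380,661.40):
Base rate for 8662.63 is 13% + £2.92/pair.
Additional duty on 8662.63 from Ilay: +68.6%. Applied ad valorem rate: 13% + 68.6% = 81.6%.
Duty = £380,661.40 × 81.6% + 1,790 × £2.92 = £315,846.50.
Total = £0.00 + £0.00 + £0.00 + £315,846.50 = £315,846.50.

£315,846.50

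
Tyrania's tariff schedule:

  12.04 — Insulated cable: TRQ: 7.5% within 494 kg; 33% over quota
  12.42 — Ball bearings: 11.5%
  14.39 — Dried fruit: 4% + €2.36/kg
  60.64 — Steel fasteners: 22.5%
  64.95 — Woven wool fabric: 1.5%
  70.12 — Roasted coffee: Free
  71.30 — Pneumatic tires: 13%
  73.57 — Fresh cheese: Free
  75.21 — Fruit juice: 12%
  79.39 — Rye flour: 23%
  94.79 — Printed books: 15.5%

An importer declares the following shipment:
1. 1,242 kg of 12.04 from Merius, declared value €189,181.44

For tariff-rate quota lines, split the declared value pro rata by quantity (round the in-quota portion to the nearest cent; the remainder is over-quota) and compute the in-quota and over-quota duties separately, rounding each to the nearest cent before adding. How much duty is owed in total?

€43,242.13

Line 1 (12.04, Merius, 1,242 kg, €189,181.44):
Code 12.04 is under a tariff-rate quota (threshold 494 kg). In-quota: 494 kg at 7.5%; over-quota: 748 kg at 33%.
Pro-rata value split: in-quota = €189,181.44 × 494/1,242 = €75,246.08; over-quota = €189,181.44 − €75,246.08 = €113,935.36.
In-quota duty = €75,246.08 × 7.5% = €5,643.46. Over-quota duty = €113,935.36 × 33% = €37,598.67.
Line duty = €5,643.46 + €37,598.67 = €43,242.13.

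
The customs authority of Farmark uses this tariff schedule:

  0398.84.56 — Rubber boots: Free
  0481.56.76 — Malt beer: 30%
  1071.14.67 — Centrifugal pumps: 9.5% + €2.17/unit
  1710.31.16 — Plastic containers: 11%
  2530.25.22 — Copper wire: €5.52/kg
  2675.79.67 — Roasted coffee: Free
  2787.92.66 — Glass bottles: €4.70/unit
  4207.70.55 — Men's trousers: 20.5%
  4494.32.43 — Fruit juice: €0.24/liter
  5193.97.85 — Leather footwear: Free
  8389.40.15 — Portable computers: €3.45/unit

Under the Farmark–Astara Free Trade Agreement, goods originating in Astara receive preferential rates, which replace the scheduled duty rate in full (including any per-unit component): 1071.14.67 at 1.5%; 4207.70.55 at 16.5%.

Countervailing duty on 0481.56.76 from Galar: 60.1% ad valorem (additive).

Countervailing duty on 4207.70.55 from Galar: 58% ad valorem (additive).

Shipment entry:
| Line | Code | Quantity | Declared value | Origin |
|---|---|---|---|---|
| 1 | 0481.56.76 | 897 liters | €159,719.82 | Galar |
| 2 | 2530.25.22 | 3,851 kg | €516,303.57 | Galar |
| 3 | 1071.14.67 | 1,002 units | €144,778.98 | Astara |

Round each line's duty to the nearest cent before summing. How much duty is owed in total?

Line 1 (0481.56.76, Galar, 897 liters, €159,719.82):
Base rate for 0481.56.76 is 30%.
Additional duty on 0481.56.76 from Galar: +60.1%. Applied ad valorem rate: 30% + 60.1% = 90.1%.
Duty = €159,719.82 × 90.1% = €143,907.56.
Line 2 (2530.25.22, Galar, 3,851 kg, €516,303.57):
Base rate for 2530.25.22 is €5.52/kg.
Duty = 3,851 × €5.52 = €21,257.52.
Line 3 (1071.14.67, Astara, 1,002 units, €144,778.98):
Base rate for 1071.14.67 is 9.5% + €2.17/unit.
Origin Astara qualifies under the Farmark–Astara agreement and 1071.14.67 is covered: preferential rate 1.5% applies instead.
Duty = €144,778.98 × 1.5% = €2,171.68.
Total = €143,907.56 + €21,257.52 + €2,171.68 = €167,336.76.

€167,336.76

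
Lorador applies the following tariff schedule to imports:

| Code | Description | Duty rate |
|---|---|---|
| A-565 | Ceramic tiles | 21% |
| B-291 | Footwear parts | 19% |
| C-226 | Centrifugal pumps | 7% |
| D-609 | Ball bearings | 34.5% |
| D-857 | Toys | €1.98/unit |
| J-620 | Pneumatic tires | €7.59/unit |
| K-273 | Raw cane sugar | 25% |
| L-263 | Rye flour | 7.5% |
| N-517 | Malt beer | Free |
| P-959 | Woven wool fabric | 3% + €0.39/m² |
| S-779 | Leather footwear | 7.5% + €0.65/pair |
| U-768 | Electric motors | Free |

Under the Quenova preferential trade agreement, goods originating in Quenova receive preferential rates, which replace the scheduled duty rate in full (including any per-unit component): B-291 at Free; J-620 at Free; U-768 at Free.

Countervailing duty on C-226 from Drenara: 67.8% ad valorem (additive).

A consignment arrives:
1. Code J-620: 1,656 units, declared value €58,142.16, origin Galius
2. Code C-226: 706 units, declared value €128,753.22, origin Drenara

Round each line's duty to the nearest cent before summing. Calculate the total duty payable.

Line 1 (J-620, Galius, 1,656 units, €58,142.16):
Base rate for J-620 is €7.59/unit.
J-620 has an FTA preferential rate, but origin Galius is not Quenova; base rate stands.
Duty = 1,656 × €7.59 = €12,569.04.
Line 2 (C-226, Drenara, 706 units, €128,753.22):
Base rate for C-226 is 7%.
Additional duty on C-226 from Drenara: +67.8%. Applied ad valorem rate: 7% + 67.8% = 74.8%.
Duty = €128,753.22 × 74.8% = €96,307.41.
Total = €12,569.04 + €96,307.41 = €108,876.45.

€108,876.45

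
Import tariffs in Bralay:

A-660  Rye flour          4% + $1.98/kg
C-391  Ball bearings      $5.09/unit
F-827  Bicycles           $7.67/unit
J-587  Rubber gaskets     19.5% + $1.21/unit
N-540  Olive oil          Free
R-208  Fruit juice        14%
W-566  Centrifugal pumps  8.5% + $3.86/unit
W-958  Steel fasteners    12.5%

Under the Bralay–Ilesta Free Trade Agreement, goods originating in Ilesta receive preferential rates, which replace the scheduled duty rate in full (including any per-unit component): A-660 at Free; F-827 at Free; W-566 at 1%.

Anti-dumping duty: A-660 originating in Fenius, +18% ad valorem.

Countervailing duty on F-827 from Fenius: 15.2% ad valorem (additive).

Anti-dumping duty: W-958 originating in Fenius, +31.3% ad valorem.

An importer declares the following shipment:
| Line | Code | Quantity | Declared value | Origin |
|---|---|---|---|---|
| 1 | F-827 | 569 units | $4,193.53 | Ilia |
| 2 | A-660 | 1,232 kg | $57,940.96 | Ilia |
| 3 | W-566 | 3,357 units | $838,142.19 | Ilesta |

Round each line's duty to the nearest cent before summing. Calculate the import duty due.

$17,502.65

Line 1 (F-827, Ilia, 569 units, $4,193.53):
Base rate for F-827 is $7.67/unit.
F-827 has an FTA preferential rate, but origin Ilia is not Ilesta; base rate stands.
The additional-duty order on F-827 targets Fenius, not Ilia; it does not apply.
Duty = 569 × $7.67 = $4,364.23.
Line 2 (A-660, Ilia, 1,232 kg, $57,940.96):
Base rate for A-660 is 4% + $1.98/kg.
A-660 has an FTA preferential rate, but origin Ilia is not Ilesta; base rate stands.
The additional-duty order on A-660 targets Fenius, not Ilia; it does not apply.
Duty = $57,940.96 × 4% + 1,232 × $1.98 = $4,757.00.
Line 3 (W-566, Ilesta, 3,357 units, $838,142.19):
Base rate for W-566 is 8.5% + $3.86/unit.
Origin Ilesta qualifies under the Bralay–Ilesta agreement and W-566 is covered: preferential rate 1% applies instead.
Duty = $838,142.19 × 1% = $8,381.42.
Total = $4,364.23 + $4,757.00 + $8,381.42 = $17,502.65.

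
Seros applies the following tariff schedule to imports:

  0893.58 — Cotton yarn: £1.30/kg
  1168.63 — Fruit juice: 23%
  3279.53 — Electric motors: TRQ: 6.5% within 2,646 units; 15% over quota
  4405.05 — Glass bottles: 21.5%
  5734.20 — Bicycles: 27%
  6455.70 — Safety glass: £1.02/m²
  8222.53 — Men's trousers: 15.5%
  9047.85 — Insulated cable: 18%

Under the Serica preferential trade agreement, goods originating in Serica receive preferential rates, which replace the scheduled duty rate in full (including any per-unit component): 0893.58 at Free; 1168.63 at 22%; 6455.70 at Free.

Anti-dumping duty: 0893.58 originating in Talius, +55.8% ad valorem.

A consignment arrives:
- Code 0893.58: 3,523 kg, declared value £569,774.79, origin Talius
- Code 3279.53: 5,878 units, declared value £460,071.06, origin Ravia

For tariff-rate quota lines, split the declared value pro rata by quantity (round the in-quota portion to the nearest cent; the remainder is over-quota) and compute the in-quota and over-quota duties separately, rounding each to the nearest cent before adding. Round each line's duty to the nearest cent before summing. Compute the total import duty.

Line 1 (0893.58, Talius, 3,523 kg, £569,774.79):
Base rate for 0893.58 is £1.30/kg.
0893.58 has an FTA preferential rate, but origin Talius is not Serica; base rate stands.
Additional duty on 0893.58 from Talius: +55.8% ad valorem. Applied ad valorem rate = 55.8%.
Duty = £569,774.79 × 55.8% + 3,523 × £1.30 = £322,514.23.
Line 2 (3279.53, Ravia, 5,878 units, £460,071.06):
Code 3279.53 is under a tariff-rate quota (threshold 2,646 units). In-quota: 2,646 units at 6.5%; over-quota: 3,232 units at 15%.
Pro-rata value split: in-quota = £460,071.06 × 2,646/5,878 = £207,102.42; over-quota = £460,071.06 − £207,102.42 = £252,968.64.
In-quota duty = £207,102.42 × 6.5% = £13,461.66. Over-quota duty = £252,968.64 × 15% = £37,945.30.
Line duty = £13,461.66 + £37,945.30 = £51,406.96.
Total = £322,514.23 + £51,406.96 = £373,921.19.

£373,921.19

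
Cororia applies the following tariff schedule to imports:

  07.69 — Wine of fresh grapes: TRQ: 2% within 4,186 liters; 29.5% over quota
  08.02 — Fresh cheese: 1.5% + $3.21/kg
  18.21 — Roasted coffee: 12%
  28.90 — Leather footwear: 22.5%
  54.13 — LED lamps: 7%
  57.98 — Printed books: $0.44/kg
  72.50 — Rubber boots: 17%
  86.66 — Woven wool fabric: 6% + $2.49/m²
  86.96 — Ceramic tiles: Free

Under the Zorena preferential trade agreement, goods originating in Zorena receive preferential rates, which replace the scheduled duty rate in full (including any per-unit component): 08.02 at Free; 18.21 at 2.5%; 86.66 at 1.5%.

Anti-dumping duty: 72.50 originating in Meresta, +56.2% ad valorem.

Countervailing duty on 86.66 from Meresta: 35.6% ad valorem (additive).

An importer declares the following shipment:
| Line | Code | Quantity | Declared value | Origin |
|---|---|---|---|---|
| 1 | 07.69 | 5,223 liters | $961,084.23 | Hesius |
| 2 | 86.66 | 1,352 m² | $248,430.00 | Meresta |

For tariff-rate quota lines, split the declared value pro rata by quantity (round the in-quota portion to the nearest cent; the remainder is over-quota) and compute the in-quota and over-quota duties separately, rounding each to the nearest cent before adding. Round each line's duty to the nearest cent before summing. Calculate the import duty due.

$178,410.10

Line 1 (07.69, Hesius, 5,223 liters, $961,084.23):
Code 07.69 is under a tariff-rate quota (threshold 4,186 liters). In-quota: 4,186 liters at 2%; over-quota: 1,037 liters at 29.5%.
Pro-rata value split: in-quota = $961,084.23 × 4,186/5,223 = $770,265.86; over-quota = $961,084.23 − $770,265.86 = $190,818.37.
In-quota duty = $770,265.86 × 2% = $15,405.32. Over-quota duty = $190,818.37 × 29.5% = $56,291.42.
Line duty = $15,405.32 + $56,291.42 = $71,696.74.
Line 2 (86.66, Meresta, 1,352 m², $248,430.00):
Base rate for 86.66 is 6% + $2.49/m².
86.66 has an FTA preferential rate, but origin Meresta is not Zorena; base rate stands.
Additional duty on 86.66 from Meresta: +35.6%. Applied ad valorem rate: 6% + 35.6% = 41.6%.
Duty = $248,430.00 × 41.6% + 1,352 × $2.49 = $106,713.36.
Total = $71,696.74 + $106,713.36 = $178,410.10.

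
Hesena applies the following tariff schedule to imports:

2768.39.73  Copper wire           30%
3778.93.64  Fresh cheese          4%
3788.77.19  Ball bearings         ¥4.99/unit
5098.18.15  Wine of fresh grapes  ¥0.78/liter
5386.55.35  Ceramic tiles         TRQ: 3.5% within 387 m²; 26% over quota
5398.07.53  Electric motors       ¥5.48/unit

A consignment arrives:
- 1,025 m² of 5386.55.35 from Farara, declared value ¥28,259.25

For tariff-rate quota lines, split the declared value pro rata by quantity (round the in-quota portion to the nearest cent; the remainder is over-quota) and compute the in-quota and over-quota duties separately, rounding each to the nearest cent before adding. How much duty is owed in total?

¥4,946.75

Line 1 (5386.55.35, Farara, 1,025 m², ¥28,259.25):
Code 5386.55.35 is under a tariff-rate quota (threshold 387 m²). In-quota: 387 m² at 3.5%; over-quota: 638 m² at 26%.
Pro-rata value split: in-quota = ¥28,259.25 × 387/1,025 = ¥10,669.59; over-quota = ¥28,259.25 − ¥10,669.59 = ¥17,589.66.
In-quota duty = ¥10,669.59 × 3.5% = ¥373.44. Over-quota duty = ¥17,589.66 × 26% = ¥4,573.31.
Line duty = ¥373.44 + ¥4,573.31 = ¥4,946.75.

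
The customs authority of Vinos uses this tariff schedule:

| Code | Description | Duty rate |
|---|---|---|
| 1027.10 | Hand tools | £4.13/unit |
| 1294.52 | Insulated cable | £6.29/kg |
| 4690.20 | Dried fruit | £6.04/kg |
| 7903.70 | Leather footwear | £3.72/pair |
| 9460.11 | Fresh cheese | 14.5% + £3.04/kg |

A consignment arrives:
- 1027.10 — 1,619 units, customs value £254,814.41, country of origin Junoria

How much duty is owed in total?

£6,686.47

Line 1 (1027.10, Junoria, 1,619 units, £254,814.41):
Base rate for 1027.10 is £4.13/unit.
Duty = 1,619 × £4.13 = £6,686.47.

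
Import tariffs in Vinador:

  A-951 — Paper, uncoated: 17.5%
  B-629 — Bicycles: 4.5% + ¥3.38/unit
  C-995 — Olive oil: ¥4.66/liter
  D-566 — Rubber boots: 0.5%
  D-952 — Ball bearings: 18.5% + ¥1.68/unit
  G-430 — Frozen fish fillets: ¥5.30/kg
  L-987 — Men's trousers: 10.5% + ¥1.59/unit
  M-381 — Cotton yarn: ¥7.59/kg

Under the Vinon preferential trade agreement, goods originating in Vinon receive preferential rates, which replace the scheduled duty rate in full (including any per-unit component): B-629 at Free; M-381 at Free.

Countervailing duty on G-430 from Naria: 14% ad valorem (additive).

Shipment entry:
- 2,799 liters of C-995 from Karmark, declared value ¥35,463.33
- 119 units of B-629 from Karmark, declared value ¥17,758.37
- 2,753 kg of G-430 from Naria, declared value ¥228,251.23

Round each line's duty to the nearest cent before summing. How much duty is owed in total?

¥60,790.76

Line 1 (C-995, Karmark, 2,799 liters, ¥35,463.33):
Base rate for C-995 is ¥4.66/liter.
Duty = 2,799 × ¥4.66 = ¥13,043.34.
Line 2 (B-629, Karmark, 119 units, ¥17,758.37):
Base rate for B-629 is 4.5% + ¥3.38/unit.
B-629 has an FTA preferential rate, but origin Karmark is not Vinon; base rate stands.
Duty = ¥17,758.37 × 4.5% + 119 × ¥3.38 = ¥1,201.35.
Line 3 (G-430, Naria, 2,753 kg, ¥228,251.23):
Base rate for G-430 is ¥5.30/kg.
Additional duty on G-430 from Naria: +14% ad valorem. Applied ad valorem rate = 14%.
Duty = ¥228,251.23 × 14% + 2,753 × ¥5.30 = ¥46,546.07.
Total = ¥13,043.34 + ¥1,201.35 + ¥46,546.07 = ¥60,790.76.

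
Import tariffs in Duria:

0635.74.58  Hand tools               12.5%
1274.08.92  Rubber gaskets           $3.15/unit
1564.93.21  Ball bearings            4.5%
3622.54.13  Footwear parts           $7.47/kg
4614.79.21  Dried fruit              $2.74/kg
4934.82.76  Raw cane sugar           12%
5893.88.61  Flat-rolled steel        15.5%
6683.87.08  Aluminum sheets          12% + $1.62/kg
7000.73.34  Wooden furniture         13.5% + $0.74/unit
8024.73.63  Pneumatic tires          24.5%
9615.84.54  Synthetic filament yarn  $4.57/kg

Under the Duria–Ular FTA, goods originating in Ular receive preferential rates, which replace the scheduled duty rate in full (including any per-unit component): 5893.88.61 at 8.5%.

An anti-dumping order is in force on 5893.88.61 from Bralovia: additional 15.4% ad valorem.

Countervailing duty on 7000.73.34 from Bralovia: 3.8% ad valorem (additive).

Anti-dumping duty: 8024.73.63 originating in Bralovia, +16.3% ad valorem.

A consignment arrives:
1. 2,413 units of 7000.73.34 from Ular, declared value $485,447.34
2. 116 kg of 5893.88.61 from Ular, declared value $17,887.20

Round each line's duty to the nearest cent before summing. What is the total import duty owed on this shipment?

Line 1 (7000.73.34, Ular, 2,413 units, $485,447.34):
Base rate for 7000.73.34 is 13.5% + $0.74/unit.
Origin Ular is the FTA partner but 7000.73.34 is not on the preference list; base rate stands.
The additional-duty order on 7000.73.34 targets Bralovia, not Ular; it does not apply.
Duty = $485,447.34 × 13.5% + 2,413 × $0.74 = $67,321.01.
Line 2 (5893.88.61, Ular, 116 kg, $17,887.20):
Base rate for 5893.88.61 is 15.5%.
Origin Ular qualifies under the Duria–Ular agreement and 5893.88.61 is covered: preferential rate 8.5% applies instead.
The additional-duty order on 5893.88.61 targets Bralovia, not Ular; it does not apply.
Duty = $17,887.20 × 8.5% = $1,520.41.
Total = $67,321.01 + $1,520.41 = $68,841.42.

$68,841.42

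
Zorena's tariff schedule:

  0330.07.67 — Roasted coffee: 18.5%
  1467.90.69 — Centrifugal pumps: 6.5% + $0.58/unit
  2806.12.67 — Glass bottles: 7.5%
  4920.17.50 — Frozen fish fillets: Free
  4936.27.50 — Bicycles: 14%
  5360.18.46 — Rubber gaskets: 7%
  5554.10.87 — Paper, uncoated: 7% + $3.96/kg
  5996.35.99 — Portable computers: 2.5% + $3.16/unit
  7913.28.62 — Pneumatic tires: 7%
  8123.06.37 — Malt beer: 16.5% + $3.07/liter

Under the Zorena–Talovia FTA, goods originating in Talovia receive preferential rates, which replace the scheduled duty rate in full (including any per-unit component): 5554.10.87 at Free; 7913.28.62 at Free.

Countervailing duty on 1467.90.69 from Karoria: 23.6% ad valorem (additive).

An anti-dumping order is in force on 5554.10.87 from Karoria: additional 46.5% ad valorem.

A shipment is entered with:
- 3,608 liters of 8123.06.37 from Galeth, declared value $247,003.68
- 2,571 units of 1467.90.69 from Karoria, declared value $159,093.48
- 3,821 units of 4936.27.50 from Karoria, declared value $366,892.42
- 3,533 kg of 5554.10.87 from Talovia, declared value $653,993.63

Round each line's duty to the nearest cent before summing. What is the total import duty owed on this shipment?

Line 1 (8123.06.37, Galeth, 3,608 liters, $247,003.68):
Base rate for 8123.06.37 is 16.5% + $3.07/liter.
Duty = $247,003.68 × 16.5% + 3,608 × $3.07 = $51,832.17.
Line 2 (1467.90.69, Karoria, 2,571 units, $159,093.48):
Base rate for 1467.90.69 is 6.5% + $0.58/unit.
Additional duty on 1467.90.69 from Karoria: +23.6%. Applied ad valorem rate: 6.5% + 23.6% = 30.1%.
Duty = $159,093.48 × 30.1% + 2,571 × $0.58 = $49,378.32.
Line 3 (4936.27.50, Karoria, 3,821 units, $366,892.42):
Base rate for 4936.27.50 is 14%.
Duty = $366,892.42 × 14% = $51,364.94.
Line 4 (5554.10.87, Talovia, 3,533 kg, $653,993.63):
Base rate for 5554.10.87 is 7% + $3.96/kg.
Origin Talovia qualifies under the Zorena–Talovia agreement and 5554.10.87 is covered: preferential rate Free applies instead.
The additional-duty order on 5554.10.87 targets Karoria, not Talovia; it does not apply.
Duty = $653,993.63 × 0% = $0.00.
Total = $51,832.17 + $49,378.32 + $51,364.94 + $0.00 = $152,575.43.

$152,575.43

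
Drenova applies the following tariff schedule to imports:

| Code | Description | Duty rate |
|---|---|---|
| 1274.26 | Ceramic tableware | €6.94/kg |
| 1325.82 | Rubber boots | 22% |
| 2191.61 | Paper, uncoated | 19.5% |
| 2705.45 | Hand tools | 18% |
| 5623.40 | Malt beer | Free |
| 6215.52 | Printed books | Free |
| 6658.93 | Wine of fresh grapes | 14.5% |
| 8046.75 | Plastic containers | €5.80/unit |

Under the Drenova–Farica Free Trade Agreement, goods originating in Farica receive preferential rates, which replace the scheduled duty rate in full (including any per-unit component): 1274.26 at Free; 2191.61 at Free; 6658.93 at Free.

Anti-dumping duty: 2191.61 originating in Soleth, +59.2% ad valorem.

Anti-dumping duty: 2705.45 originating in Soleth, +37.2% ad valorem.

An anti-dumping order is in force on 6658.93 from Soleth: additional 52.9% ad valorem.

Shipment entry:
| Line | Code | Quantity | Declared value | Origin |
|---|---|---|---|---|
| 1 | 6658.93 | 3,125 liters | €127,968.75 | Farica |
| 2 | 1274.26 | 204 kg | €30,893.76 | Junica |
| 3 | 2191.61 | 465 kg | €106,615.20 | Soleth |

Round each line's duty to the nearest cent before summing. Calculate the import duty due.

Line 1 (6658.93, Farica, 3,125 liters, €127,968.75):
Base rate for 6658.93 is 14.5%.
Origin Farica qualifies under the Drenova–Farica agreement and 6658.93 is covered: preferential rate Free applies instead.
The additional-duty order on 6658.93 targets Soleth, not Farica; it does not apply.
Duty = €127,968.75 × 0% = €0.00.
Line 2 (1274.26, Junica, 204 kg, €30,893.76):
Base rate for 1274.26 is €6.94/kg.
1274.26 has an FTA preferential rate, but origin Junica is not Farica; base rate stands.
Duty = 204 × €6.94 = €1,415.76.
Line 3 (2191.61, Soleth, 465 kg, €106,615.20):
Base rate for 2191.61 is 19.5%.
2191.61 has an FTA preferential rate, but origin Soleth is not Farica; base rate stands.
Additional duty on 2191.61 from Soleth: +59.2%. Applied ad valorem rate: 19.5% + 59.2% = 78.7%.
Duty = €106,615.20 × 78.7% = €83,906.16.
Total = €0.00 + €1,415.76 + €83,906.16 = €85,321.92.

€85,321.92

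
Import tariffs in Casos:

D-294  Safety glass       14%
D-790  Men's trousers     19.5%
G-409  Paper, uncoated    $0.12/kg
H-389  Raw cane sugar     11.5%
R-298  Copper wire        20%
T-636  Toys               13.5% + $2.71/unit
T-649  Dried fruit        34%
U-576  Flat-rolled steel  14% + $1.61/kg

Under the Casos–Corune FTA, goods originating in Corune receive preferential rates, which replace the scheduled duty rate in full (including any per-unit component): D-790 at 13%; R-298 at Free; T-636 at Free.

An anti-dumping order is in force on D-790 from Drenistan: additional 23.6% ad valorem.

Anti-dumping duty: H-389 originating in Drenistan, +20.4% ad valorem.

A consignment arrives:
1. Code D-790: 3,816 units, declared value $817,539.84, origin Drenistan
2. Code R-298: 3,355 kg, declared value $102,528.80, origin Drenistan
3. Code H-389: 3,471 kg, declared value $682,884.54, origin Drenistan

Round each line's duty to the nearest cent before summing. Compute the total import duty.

Line 1 (D-790, Drenistan, 3,816 units, $817,539.84):
Base rate for D-790 is 19.5%.
D-790 has an FTA preferential rate, but origin Drenistan is not Corune; base rate stands.
Additional duty on D-790 from Drenistan: +23.6%. Applied ad valorem rate: 19.5% + 23.6% = 43.1%.
Duty = $817,539.84 × 43.1% = $352,359.67.
Line 2 (R-298, Drenistan, 3,355 kg, $102,528.80):
Base rate for R-298 is 20%.
R-298 has an FTA preferential rate, but origin Drenistan is not Corune; base rate stands.
Duty = $102,528.80 × 20% = $20,505.76.
Line 3 (H-389, Drenistan, 3,471 kg, $682,884.54):
Base rate for H-389 is 11.5%.
Additional duty on H-389 from Drenistan: +20.4%. Applied ad valorem rate: 11.5% + 20.4% = 31.9%.
Duty = $682,884.54 × 31.9% = $217,840.17.
Total = $352,359.67 + $20,505.76 + $217,840.17 = $590,705.60.

$590,705.60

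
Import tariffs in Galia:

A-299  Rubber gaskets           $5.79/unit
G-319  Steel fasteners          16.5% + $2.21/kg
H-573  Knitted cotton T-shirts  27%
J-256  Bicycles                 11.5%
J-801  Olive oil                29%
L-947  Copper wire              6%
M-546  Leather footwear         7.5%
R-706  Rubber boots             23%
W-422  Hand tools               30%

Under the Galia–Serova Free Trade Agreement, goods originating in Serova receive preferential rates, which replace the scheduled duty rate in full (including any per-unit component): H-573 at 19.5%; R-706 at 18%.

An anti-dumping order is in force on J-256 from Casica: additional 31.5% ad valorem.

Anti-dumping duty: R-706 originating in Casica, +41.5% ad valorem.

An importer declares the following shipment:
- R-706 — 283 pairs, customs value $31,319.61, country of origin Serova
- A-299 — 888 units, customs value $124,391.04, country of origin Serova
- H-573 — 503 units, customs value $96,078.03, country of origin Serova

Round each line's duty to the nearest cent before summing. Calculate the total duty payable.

$29,514.27

Line 1 (R-706, Serova, 283 pairs, $31,319.61):
Base rate for R-706 is 23%.
Origin Serova qualifies under the Galia–Serova agreement and R-706 is covered: preferential rate 18% applies instead.
The additional-duty order on R-706 targets Casica, not Serova; it does not apply.
Duty = $31,319.61 × 18% = $5,637.53.
Line 2 (A-299, Serova, 888 units, $124,391.04):
Base rate for A-299 is $5.79/unit.
Origin Serova is the FTA partner but A-299 is not on the preference list; base rate stands.
Duty = 888 × $5.79 = $5,141.52.
Line 3 (H-573, Serova, 503 units, $96,078.03):
Base rate for H-573 is 27%.
Origin Serova qualifies under the Galia–Serova agreement and H-573 is covered: preferential rate 19.5% applies instead.
Duty = $96,078.03 × 19.5% = $18,735.22.
Total = $5,637.53 + $5,141.52 + $18,735.22 = $29,514.27.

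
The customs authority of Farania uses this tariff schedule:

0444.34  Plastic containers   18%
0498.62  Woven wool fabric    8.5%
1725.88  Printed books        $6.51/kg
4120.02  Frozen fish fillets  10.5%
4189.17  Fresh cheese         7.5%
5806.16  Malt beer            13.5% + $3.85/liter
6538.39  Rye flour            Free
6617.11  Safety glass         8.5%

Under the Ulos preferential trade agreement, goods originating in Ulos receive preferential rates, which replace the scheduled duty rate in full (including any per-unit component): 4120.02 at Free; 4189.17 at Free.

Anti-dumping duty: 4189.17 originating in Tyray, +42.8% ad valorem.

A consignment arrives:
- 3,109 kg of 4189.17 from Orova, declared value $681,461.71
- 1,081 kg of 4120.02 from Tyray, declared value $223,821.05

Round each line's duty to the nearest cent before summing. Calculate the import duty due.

$74,610.84

Line 1 (4189.17, Orova, 3,109 kg, $681,461.71):
Base rate for 4189.17 is 7.5%.
4189.17 has an FTA preferential rate, but origin Orova is not Ulos; base rate stands.
The additional-duty order on 4189.17 targets Tyray, not Orova; it does not apply.
Duty = $681,461.71 × 7.5% = $51,109.63.
Line 2 (4120.02, Tyray, 1,081 kg, $223,821.05):
Base rate for 4120.02 is 10.5%.
4120.02 has an FTA preferential rate, but origin Tyray is not Ulos; base rate stands.
Duty = $223,821.05 × 10.5% = $23,501.21.
Total = $51,109.63 + $23,501.21 = $74,610.84.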